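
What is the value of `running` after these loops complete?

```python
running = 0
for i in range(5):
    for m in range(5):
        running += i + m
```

Sum of all i+m for i,m in 5x5
`running` takes the values: 0 → 1 → 3 → 6 → 10 → 11 → 13 → 16 → 20 → 25 → 27 → 30 → 34 → 39 → 45 → 48 → 52 → 57 → 63 → 70 → 74 → 79 → 85 → 92 → 100

Answer: 100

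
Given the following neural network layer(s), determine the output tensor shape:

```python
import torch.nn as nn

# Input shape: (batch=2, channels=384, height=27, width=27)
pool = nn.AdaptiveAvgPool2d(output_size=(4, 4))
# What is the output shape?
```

Input: (2, 384, 27, 27) -> Output: (2, 384, 4, 4)

Answer: (2, 384, 4, 4)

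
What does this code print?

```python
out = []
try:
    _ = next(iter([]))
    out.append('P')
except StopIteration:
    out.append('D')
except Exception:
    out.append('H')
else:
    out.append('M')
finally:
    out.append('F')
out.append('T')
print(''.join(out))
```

Execution trace: 'D' (except StopIteration) → 'F' (finally) → 'T' (after the try/except). Output: DFT

Answer: DFT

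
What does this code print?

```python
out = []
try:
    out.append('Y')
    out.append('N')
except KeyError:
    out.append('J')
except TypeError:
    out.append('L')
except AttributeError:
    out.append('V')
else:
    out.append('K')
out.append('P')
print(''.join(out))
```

Execution trace: 'Y' (try body) → 'N' (try body, no exception) → 'K' (else) → 'P' (after the try/except). Output: YNKP

Answer: YNKP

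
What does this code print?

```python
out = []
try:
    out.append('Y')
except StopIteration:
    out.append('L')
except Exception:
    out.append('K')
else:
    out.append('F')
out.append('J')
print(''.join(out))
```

Execution trace: 'Y' (try body, no exception) → 'F' (else) → 'J' (after the try/except). Output: YFJ

Answer: YFJ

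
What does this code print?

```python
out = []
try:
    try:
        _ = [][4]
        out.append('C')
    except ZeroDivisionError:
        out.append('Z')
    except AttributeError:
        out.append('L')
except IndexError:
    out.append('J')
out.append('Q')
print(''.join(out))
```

Execution trace: 'J' (outer except IndexError) → 'Q' (after the try/except). Output: JQ

Answer: JQ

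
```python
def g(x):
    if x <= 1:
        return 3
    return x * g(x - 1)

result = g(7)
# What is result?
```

g(7) = 7 * 6 * 5 * 4 * 3 * 2 * 3 = 15120

Answer: 15120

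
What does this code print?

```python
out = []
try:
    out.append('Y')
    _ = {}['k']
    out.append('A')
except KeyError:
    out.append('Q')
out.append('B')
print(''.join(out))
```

Execution trace: 'Y' (try body) → 'Q' (except KeyError) → 'B' (after the try/except). Output: YQB

Answer: YQB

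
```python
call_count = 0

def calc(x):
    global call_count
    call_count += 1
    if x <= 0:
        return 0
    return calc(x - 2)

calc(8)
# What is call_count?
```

Linear recursion stepping by 2: 5 calls from x=8 down to ≤0.

Answer: 5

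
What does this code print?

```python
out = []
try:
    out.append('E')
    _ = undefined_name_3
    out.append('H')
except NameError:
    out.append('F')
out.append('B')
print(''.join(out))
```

Execution trace: 'E' (try body) → 'F' (except NameError) → 'B' (after the try/except). Output: EFB

Answer: EFB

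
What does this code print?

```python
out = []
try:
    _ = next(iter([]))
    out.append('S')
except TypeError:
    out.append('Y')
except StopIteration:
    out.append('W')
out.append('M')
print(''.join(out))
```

Execution trace: 'W' (except StopIteration) → 'M' (after the try/except). Output: WM

Answer: WM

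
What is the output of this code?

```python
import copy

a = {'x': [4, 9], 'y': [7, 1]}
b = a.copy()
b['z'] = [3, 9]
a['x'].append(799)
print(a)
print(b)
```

Key concept: shallow copy of dict with mutable values.
Step by step:
`a = {'x': [4, 9], 'y': [7, 1]}` → a = {'x': [4, 9], 'y': [7, 1]}
`b = a.copy()` → b = {'x': [4, 9], 'y': [7, 1]}
`b['z'] = [3, 9]` → b = {'x': [4, 9], 'y': [7, 1], 'z': [3, 9]}
`a['x'].append(799)` → a = {'x': [4, 9, 799], 'y': [7, 1]}; b = {'x': [4, 9, 799], 'y': [7, 1], 'z': [3, 9]}
`print(a)` → prints {'x': [4, 9, 799], 'y': [7, 1]}
`print(b)` → prints {'x': [4, 9, 799], 'y': [7, 1], 'z': [3, 9]}

Answer:
{'x': [4, 9, 799], 'y': [7, 1]}
{'x': [4, 9, 799], 'y': [7, 1], 'z': [3, 9]}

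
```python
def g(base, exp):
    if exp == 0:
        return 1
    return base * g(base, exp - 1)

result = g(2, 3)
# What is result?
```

g(2, 3) = 2 * 2 * 2 = 8

Answer: 8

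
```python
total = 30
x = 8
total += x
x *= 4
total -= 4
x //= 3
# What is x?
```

Trace:
`total = 30` → total = 30
`x = 8` → x = 8
`total += x` → total = 38
`x *= 4` → x = 32
`total -= 4` → total = 34
`x //= 3` → x = 10
So x = 10

Answer: 10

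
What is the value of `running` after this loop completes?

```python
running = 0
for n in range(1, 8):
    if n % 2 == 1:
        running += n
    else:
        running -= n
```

Add odd, subtract even
`running` takes the values: 0 → 1 → -1 → 2 → -2 → 3 → -3 → 4

Answer: 4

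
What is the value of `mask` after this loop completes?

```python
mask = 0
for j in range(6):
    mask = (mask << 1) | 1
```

Build 6 consecutive 1-bits: 0b111111
`mask` takes the values: 0 → 1 → 3 → 7 → 15 → 31 → 63

Answer: 63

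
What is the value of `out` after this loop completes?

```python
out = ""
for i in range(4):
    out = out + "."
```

Repeat '.' 4 times
`out` takes the values: "" → "." → ".." → "..." → "...."

Answer: "...."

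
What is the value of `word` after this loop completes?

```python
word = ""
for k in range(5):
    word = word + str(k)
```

Concatenate digits 0 to 4
`word` takes the values: "" → "0" → "01" → "012" → "0123" → "01234"

Answer: "01234"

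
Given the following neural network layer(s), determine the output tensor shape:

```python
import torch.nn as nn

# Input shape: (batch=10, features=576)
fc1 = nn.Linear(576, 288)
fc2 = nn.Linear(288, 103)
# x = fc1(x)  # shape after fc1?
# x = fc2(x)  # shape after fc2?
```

Input: (10, 576) -> after fc1: (10, 288) -> Output: (10, 103)

Answer: (10, 103)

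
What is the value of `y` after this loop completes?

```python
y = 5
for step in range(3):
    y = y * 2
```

Multiply by 2, 3 times: 5 * 2^3 = 40
`y` takes the values: 5 → 10 → 20 → 40

Answer: 40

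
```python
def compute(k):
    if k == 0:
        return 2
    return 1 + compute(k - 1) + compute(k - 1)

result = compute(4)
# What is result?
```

compute(k) = 1 + 2·compute(k-1), compute(0)=2. Closed form: (2+1)·2^4 - 1 = 47.

Answer: 47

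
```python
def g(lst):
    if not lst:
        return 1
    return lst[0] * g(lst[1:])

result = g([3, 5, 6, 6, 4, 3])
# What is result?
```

Product over [3, 5, 6, 6, 4, 3] = 3 * 5 * 6 * 6 * 4 * 3 = 6480

Answer: 6480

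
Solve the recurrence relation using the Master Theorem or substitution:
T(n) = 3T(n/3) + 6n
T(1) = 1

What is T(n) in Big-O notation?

By Master Theorem: a=3, b=3, f(n)=6n. Since log_3(3) = 1 and f(n) = Θ(n^1), Case 2 applies. T(n) = O(n log n).

Answer: O(n log n)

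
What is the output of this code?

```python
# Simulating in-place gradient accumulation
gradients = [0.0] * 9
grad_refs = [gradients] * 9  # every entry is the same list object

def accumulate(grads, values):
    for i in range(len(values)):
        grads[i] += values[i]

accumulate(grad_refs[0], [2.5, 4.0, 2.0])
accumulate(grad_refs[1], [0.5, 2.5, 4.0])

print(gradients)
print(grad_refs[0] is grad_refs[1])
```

Key concept: gradient accumulation aliasing.
Step by step:
`gradients = [0.0] * 9` → gradients = [0.0, 0.0, 0.0, 0.0, 0.0, 0.0, 0.0, 0.0, 0.0]
`grad_refs = [gradients] * 9` → grad_refs = [[0.0, 0.0, 0.0, 0.0, 0.0, 0.0, 0.0, 0.0, 0.0], [0.0, 0.0, 0.0, 0.0, 0.0, 0.0, 0.0, 0.0, 0.0], [0.0, 0.0, 0.0, 0.0, 0.0, 0.0, 0.0, 0.0, 0.0], [0.0, 0.0, 0.0, 0.0, 0.0, 0.0, 0.0, 0.0, 0.0], [0.0, 0.0, 0.0, 0.0, 0.0, 0.0, 0.0, 0.0, 0.0], [0.0, 0.0, 0.0, 0.0, 0.0, 0.0, 0.0, 0.0, 0.0], [0.0, 0.0, 0.0, 0.0, 0.0, 0.0, 0.0, 0.0, 0.0], [0.0, 0.0, 0.0, 0.0, 0.0, 0.0, 0.0, 0.0, 0.0], [0.0, 0.0, 0.0, 0.0, 0.0, 0.0, 0.0, 0.0, 0.0]]
`accumulate(grad_refs[0], [2.5, 4.0, 2.0])` → gradients = [2.5, 4.0, 2.0, 0.0, 0.0, 0.0, 0.0, 0.0, 0.0]; grad_refs = [[2.5, 4.0, 2.0, 0.0, 0.0, 0.0, 0.0, 0.0, 0.0], [2.5, 4.0, 2.0, 0.0, 0.0, 0.0, 0.0, 0.0, 0.0], [2.5, 4.0, 2.0, 0.0, 0.0, 0.0, 0.0, 0.0, 0.0], [2.5, 4.0, 2.0, 0.0, 0.0, 0.0, 0.0, 0.0, 0.0], [2.5, 4.0, 2.0, 0.0, 0.0, 0.0, 0.0, 0.0, 0.0], [2.5, 4.0, 2.0, 0.0, 0.0, 0.0, 0.0, 0.0, 0.0], [2.5, 4.0, 2.0, 0.0, 0.0, 0.0, 0.0, 0.0, 0.0], [2.5, 4.0, 2.0, 0.0, 0.0, 0.0, 0.0, 0.0, 0.0], [2.5, 4.0, 2.0, 0.0, 0.0, 0.0, 0.0, 0.0, 0.0]]
`accumulate(grad_refs[1], [0.5, 2.5, 4.0])` → gradients = [3.0, 6.5, 6.0, 0.0, 0.0, 0.0, 0.0, 0.0, 0.0]; grad_refs = [[3.0, 6.5, 6.0, 0.0, 0.0, 0.0, 0.0, 0.0, 0.0], [3.0, 6.5, 6.0, 0.0, 0.0, 0.0, 0.0, 0.0, 0.0], [3.0, 6.5, 6.0, 0.0, 0.0, 0.0, 0.0, 0.0, 0.0], [3.0, 6.5, 6.0, 0.0, 0.0, 0.0, 0.0, 0.0, 0.0], [3.0, 6.5, 6.0, 0.0, 0.0, 0.0, 0.0, 0.0, 0.0], [3.0, 6.5, 6.0, 0.0, 0.0, 0.0, 0.0, 0.0, 0.0], [3.0, 6.5, 6.0, 0.0, 0.0, 0.0, 0.0, 0.0, 0.0], [3.0, 6.5, 6.0, 0.0, 0.0, 0.0, 0.0, 0.0, 0.0], [3.0, 6.5, 6.0, 0.0, 0.0, 0.0, 0.0, 0.0, 0.0]]
`print(gradients)` → prints [3.0, 6.5, 6.0, 0.0, 0.0, 0.0, 0.0, 0.0, 0.0]
`print(grad_refs[0] is grad_refs[1])` → prints True

Answer:
[3.0, 6.5, 6.0, 0.0, 0.0, 0.0, 0.0, 0.0, 0.0]
True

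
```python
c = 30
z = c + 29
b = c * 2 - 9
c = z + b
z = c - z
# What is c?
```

Trace:
`c = 30` → c = 30
`z = c + 29` → z = 59
`b = c * 2 - 9` → b = 51
`c = z + b` → c = 110
`z = c - z` → z = 51
So c = 110

Answer: 110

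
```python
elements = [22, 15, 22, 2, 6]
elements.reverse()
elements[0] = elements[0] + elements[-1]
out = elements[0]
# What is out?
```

Trace:
`elements = [22, 15, 22, 2, 6]` → elements = [22, 15, 22, 2, 6]
`elements.reverse()` → elements = [6, 2, 22, 15, 22]
`elements[0] = elements[0] + elements[-1]` → elements = [28, 2, 22, 15, 22]
`out = elements[0]` → out = 28
So out = 28

Answer: 28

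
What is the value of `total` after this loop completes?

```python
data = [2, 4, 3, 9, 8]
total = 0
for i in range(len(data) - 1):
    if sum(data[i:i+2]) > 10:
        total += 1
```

Count windows with sum > 10
`total` takes the values: 0 → 1 → 2

Answer: 2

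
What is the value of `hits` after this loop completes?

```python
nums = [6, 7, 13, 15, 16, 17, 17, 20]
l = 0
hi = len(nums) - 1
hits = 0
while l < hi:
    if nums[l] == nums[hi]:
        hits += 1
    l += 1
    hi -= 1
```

Count matching pairs from ends
`hits` takes the values: 0

Answer: 0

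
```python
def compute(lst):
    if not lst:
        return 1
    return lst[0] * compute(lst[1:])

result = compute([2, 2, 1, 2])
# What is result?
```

Product over [2, 2, 1, 2] = 2 * 2 * 1 * 2 = 8

Answer: 8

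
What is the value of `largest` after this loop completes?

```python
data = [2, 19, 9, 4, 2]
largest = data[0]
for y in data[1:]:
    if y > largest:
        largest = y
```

Maximum of [2, 19, 9, 4, 2]
`largest` takes the values: 2 → 19

Answer: 19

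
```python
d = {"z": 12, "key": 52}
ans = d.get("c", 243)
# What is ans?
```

Trace:
`d = {"z": 12, "key": 52}` → d = {'z': 12, 'key': 52}
`ans = d.get("c", 243)` → ans = 243
So ans = 243

Answer: 243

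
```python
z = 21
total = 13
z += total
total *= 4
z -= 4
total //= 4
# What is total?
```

Trace:
`z = 21` → z = 21
`total = 13` → total = 13
`z += total` → z = 34
`total *= 4` → total = 52
`z -= 4` → z = 30
`total //= 4` → total = 13
So total = 13

Answer: 13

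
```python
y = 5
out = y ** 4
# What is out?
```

Trace:
`y = 5` → y = 5
`out = y ** 4` → out = 625
So out = 625

Answer: 625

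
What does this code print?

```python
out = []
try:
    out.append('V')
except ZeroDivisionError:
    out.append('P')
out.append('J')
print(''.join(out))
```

Execution trace: 'V' (try body, no exception) → 'J' (after the try/except). Output: VJ

Answer: VJ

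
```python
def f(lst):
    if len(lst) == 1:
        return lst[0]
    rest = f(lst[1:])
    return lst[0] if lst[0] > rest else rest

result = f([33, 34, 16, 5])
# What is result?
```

Recursive max over [33, 34, 16, 5] = 34

Answer: 34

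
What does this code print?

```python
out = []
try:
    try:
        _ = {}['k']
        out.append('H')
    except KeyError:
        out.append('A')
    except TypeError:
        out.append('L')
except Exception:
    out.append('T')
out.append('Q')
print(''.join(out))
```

Execution trace: 'A' (inner except KeyError) → 'Q' (after the try/except). Output: AQ

Answer: AQ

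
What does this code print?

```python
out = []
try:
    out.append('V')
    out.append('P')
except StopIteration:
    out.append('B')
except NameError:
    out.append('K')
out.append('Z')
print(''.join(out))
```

Execution trace: 'V' (try body) → 'P' (try body, no exception) → 'Z' (after the try/except). Output: VPZ

Answer: VPZ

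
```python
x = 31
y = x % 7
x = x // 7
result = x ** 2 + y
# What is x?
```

Trace:
`x = 31` → x = 31
`y = x % 7` → y = 3
`x = x // 7` → x = 4
`result = x ** 2 + y` → result = 19
So x = 4

Answer: 4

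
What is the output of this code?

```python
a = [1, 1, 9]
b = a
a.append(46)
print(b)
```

Key concept: basic list aliasing.
Step by step:
`a = [1, 1, 9]` → a = [1, 1, 9]
`b = a` → b = [1, 1, 9] (same object as a)
`a.append(46)` → a = [1, 1, 9, 46] (same object as b); b = [1, 1, 9, 46] (same object as a)
`print(b)` → prints [1, 1, 9, 46]

Answer: [1, 1, 9, 46]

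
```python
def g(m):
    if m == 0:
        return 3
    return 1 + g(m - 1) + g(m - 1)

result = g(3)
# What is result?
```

g(m) = 1 + 2·g(m-1), g(0)=3. Closed form: (3+1)·2^3 - 1 = 31.

Answer: 31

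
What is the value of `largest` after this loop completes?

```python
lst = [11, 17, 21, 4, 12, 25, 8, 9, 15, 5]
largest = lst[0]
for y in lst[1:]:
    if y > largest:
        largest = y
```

Maximum of [11, 17, 21, 4, 12, 25, 8, 9, 15, 5]
`largest` takes the values: 11 → 17 → 21 → 25

Answer: 25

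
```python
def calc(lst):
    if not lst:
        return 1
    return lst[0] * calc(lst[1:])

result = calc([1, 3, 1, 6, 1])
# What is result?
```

Product over [1, 3, 1, 6, 1] = 1 * 3 * 1 * 6 * 1 = 18

Answer: 18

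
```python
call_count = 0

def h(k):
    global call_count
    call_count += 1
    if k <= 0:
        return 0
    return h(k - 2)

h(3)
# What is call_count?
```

Linear recursion stepping by 2: 3 calls from k=3 down to ≤0.

Answer: 3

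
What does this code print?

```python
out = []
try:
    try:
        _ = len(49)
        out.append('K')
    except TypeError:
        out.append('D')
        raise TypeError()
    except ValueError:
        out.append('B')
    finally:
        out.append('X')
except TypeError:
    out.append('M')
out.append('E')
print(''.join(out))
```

Execution trace: 'D' (inner except TypeError) → 'X' (inner finally) → 'M' (outer except TypeError) → 'E' (after the try/except). Output: DXME

Answer: DXME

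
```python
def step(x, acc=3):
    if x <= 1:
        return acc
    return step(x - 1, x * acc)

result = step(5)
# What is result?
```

Accumulator trace (n, acc): (5, 3) -> (4, 15) -> (3, 60) -> (2, 180) -> (1, 360) -> return 360

Answer: 360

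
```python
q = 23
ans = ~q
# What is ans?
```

Trace:
`q = 23` → q = 23
`ans = ~q` → ans = -24
So ans = -24

Answer: -24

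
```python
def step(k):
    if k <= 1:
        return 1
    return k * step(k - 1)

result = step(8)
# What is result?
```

step(8) = 8 * 7 * 6 * 5 * 4 * 3 * 2 * 1 = 40320

Answer: 40320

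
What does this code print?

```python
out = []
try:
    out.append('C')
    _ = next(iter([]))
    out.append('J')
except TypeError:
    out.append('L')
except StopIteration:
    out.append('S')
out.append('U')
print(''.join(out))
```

Execution trace: 'C' (try body) → 'S' (except StopIteration) → 'U' (after the try/except). Output: CSU

Answer: CSU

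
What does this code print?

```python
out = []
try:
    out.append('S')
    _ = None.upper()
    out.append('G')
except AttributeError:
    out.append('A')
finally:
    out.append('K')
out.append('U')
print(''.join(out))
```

Execution trace: 'S' (try body) → 'A' (except AttributeError) → 'K' (finally) → 'U' (after the try/except). Output: SAKU

Answer: SAKU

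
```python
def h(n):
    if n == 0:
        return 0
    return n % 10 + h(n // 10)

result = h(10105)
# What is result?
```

Sum of digits of 10105: 5 + 0 + 1 + 0 + 1 = 7

Answer: 7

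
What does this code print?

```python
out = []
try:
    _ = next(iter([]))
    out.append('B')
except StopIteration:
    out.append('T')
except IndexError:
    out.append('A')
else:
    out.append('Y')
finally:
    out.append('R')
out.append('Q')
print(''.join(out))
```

Execution trace: 'T' (except StopIteration) → 'R' (finally) → 'Q' (after the try/except). Output: TRQ

Answer: TRQ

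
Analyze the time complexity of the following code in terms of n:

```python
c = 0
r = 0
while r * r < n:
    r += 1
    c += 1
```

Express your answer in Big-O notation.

Each loop level contributes: √n. Multiplying the contributions gives O(√n).

Answer: O(√n)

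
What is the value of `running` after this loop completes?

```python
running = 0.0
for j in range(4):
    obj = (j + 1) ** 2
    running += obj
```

Sum of squared losses 1² + 2² + ... + 4²
`running` takes the values: 0.0 → 1.0 → 5.0 → 14.0 → 30.0

Answer: 30.0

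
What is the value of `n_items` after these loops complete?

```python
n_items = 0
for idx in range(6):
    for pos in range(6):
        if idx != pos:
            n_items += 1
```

6² - 6 (exclude diagonal)
`n_items` takes the values: 0 → 1 → 2 → 3 → 4 → 5 → 6 → 7 → 8 → 9 → 10 → 11 → 12 → 13 → 14 → 15 → 16 → 17 → 18 → 19 → 20 → 21 → 22 → 23 → 24 → 25 → 26 → 27 → 28 → 29 → 30

Answer: 30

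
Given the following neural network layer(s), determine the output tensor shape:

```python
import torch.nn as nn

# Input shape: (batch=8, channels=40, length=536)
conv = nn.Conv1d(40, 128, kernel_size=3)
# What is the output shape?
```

Input: (8, 40, 536) -> Output: (8, 128, 534)

Answer: (8, 128, 534)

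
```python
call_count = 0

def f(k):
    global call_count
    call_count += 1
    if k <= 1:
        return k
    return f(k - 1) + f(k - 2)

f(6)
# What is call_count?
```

Calls(k) = 1 + Calls(k-1) + Calls(k-2); Calls(0)=Calls(1)=1. For k=6 this gives 25.

Answer: 25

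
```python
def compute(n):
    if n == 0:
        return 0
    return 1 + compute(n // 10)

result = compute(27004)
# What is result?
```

Count of digits of 27004: 5

Answer: 5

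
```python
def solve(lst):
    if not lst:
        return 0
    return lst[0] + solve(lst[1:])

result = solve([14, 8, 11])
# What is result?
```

14 + 8 + 11 + 0 = 33

Answer: 33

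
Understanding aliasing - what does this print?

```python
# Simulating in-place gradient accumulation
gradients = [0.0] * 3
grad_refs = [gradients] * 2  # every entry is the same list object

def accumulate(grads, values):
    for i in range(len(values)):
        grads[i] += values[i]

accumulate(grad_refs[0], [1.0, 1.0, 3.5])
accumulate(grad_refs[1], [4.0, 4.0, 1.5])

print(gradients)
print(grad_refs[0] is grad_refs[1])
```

Key concept: gradient accumulation aliasing.
Step by step:
`gradients = [0.0] * 3` → gradients = [0.0, 0.0, 0.0]
`grad_refs = [gradients] * 2` → grad_refs = [[0.0, 0.0, 0.0], [0.0, 0.0, 0.0]]
`accumulate(grad_refs[0], [1.0, 1.0, 3.5])` → gradients = [1.0, 1.0, 3.5]; grad_refs = [[1.0, 1.0, 3.5], [1.0, 1.0, 3.5]]
`accumulate(grad_refs[1], [4.0, 4.0, 1.5])` → gradients = [5.0, 5.0, 5.0]; grad_refs = [[5.0, 5.0, 5.0], [5.0, 5.0, 5.0]]
`print(gradients)` → prints [5.0, 5.0, 5.0]
`print(grad_refs[0] is grad_refs[1])` → prints True

Answer:
[5.0, 5.0, 5.0]
True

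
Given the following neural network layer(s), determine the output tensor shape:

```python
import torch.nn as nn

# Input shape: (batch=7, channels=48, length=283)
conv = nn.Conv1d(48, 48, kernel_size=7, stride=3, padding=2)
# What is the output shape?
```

Input: (7, 48, 283) -> Output: (7, 48, 94)

Answer: (7, 48, 94)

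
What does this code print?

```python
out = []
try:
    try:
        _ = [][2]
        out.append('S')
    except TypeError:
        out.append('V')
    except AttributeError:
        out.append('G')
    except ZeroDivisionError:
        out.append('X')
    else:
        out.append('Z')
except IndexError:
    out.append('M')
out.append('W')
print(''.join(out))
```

Execution trace: 'M' (outer except IndexError) → 'W' (after the try/except). Output: MW

Answer: MW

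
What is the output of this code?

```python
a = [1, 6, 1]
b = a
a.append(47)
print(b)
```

Key concept: basic list aliasing.
Step by step:
`a = [1, 6, 1]` → a = [1, 6, 1]
`b = a` → b = [1, 6, 1] (same object as a)
`a.append(47)` → a = [1, 6, 1, 47] (same object as b); b = [1, 6, 1, 47] (same object as a)
`print(b)` → prints [1, 6, 1, 47]

Answer: [1, 6, 1, 47]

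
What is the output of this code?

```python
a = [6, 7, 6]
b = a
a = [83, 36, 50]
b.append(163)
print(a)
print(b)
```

Key concept: rebinding vs mutation: a is rebound to a new list, b still points at the original.
Step by step:
`a = [6, 7, 6]` → a = [6, 7, 6]
`b = a` → b = [6, 7, 6] (same object as a)
`a = [83, 36, 50]` → a = [83, 36, 50]
`b.append(163)` → b = [6, 7, 6, 163]
`print(a)` → prints [83, 36, 50]
`print(b)` → prints [6, 7, 6, 163]

Answer:
[83, 36, 50]
[6, 7, 6, 163]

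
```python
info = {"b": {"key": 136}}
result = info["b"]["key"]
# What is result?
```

Trace:
`info = {"b": {"key": 136}}` → info = {'b': {'key': 136}}
`result = info["b"]["key"]` → result = 136
So result = 136

Answer: 136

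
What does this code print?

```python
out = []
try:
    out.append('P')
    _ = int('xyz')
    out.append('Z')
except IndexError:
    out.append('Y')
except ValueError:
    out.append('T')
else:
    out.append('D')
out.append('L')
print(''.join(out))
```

Execution trace: 'P' (try body) → 'T' (except ValueError) → 'L' (after the try/except). Output: PTL

Answer: PTL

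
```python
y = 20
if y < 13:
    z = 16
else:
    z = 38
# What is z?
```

Trace:
`y = 20` → y = 20
`if y < 13: ...` → y < 13 is False, take else branch → z = 38
So z = 38

Answer: 38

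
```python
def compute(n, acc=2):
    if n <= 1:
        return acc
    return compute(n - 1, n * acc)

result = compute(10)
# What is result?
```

Accumulator trace (n, acc): (10, 2) -> (9, 20) -> (8, 180) -> (7, 1440) -> (6, 10080) -> (5, 60480) -> (4, 302400) -> (3, 1209600) -> (2, 3628800) -> (1, 7257600) -> return 7257600

Answer: 7257600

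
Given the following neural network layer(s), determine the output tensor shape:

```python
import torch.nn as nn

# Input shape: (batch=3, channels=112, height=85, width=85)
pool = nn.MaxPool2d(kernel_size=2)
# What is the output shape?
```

Input: (3, 112, 85, 85) -> Output: (3, 112, 42, 42)

Answer: (3, 112, 42, 42)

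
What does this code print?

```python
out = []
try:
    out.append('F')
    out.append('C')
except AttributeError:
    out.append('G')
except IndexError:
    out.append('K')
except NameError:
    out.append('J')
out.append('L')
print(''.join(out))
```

Execution trace: 'F' (try body) → 'C' (try body, no exception) → 'L' (after the try/except). Output: FCL

Answer: FCL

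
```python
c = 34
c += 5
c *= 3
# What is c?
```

Trace:
`c = 34` → c = 34
`c += 5` → c = 39
`c *= 3` → c = 117
So c = 117

Answer: 117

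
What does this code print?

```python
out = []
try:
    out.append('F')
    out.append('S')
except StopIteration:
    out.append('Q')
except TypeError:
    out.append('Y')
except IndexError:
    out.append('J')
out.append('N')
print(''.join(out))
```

Execution trace: 'F' (try body) → 'S' (try body, no exception) → 'N' (after the try/except). Output: FSN

Answer: FSN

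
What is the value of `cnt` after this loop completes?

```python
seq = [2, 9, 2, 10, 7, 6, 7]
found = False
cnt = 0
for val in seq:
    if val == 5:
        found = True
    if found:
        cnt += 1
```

Count elements after first 5 in [2, 9, 2, 10, 7, 6, 7]
`cnt` takes the values: 0

Answer: 0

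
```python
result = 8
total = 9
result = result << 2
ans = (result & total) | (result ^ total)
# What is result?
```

Trace:
`result = 8` → result = 8
`total = 9` → total = 9
`result = result << 2` → result = 32
`ans = (result & total) | (result ^ total)` → ans = 41
So result = 32

Answer: 32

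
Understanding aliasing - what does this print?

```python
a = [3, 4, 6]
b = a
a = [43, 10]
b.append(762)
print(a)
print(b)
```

Key concept: rebinding vs mutation: a is rebound to a new list, b still points at the original.
Step by step:
`a = [3, 4, 6]` → a = [3, 4, 6]
`b = a` → b = [3, 4, 6] (same object as a)
`a = [43, 10]` → a = [43, 10]
`b.append(762)` → b = [3, 4, 6, 762]
`print(a)` → prints [43, 10]
`print(b)` → prints [3, 4, 6, 762]

Answer:
[43, 10]
[3, 4, 6, 762]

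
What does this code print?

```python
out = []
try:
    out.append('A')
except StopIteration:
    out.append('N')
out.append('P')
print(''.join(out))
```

Execution trace: 'A' (try body, no exception) → 'P' (after the try/except). Output: AP

Answer: AP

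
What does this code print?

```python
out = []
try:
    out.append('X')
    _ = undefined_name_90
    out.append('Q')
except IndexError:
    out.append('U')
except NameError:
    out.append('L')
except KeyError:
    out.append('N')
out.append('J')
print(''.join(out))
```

Execution trace: 'X' (try body) → 'L' (except NameError) → 'J' (after the try/except). Output: XLJ

Answer: XLJ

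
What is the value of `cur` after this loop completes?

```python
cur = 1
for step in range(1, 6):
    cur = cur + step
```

Start at 1, add 1 through 5
`cur` takes the values: 1 → 2 → 4 → 7 → 11 → 16

Answer: 16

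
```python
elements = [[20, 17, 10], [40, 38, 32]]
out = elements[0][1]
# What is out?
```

Trace:
`elements = [[20, 17, 10], [40, 38, 32]]` → elements = [[20, 17, 10], [40, 38, 32]]
`out = elements[0][1]` → out = 17
So out = 17

Answer: 17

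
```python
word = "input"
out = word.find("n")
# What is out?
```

Trace:
`word = "input"` → word = 'input'
`out = word.find("n")` → out = 1
So out = 1

Answer: 1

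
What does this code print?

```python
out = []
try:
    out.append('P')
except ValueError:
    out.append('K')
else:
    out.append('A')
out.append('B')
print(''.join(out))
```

Execution trace: 'P' (try body, no exception) → 'A' (else) → 'B' (after the try/except). Output: PAB

Answer: PAB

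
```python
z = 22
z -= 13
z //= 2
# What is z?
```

Trace:
`z = 22` → z = 22
`z -= 13` → z = 9
`z //= 2` → z = 4
So z = 4

Answer: 4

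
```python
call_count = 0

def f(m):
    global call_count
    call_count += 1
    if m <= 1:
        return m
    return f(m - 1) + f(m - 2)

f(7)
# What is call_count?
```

Calls(m) = 1 + Calls(m-1) + Calls(m-2); Calls(0)=Calls(1)=1. For m=7 this gives 41.

Answer: 41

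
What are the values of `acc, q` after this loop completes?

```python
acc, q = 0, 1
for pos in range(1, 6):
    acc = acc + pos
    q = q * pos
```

Sum and factorial of 1 to 5
`acc, q` takes the values: (0, 1) → (1, 1) → (3, 1) → (3, 2) → (6, 2) → (6, 6) → (10, 6) → (10, 24) → (15, 24) → (15, 120)

Answer: 15, 120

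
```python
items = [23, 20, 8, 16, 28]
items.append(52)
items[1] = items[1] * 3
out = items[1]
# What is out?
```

Trace:
`items = [23, 20, 8, 16, 28]` → items = [23, 20, 8, 16, 28]
`items.append(52)` → items = [23, 20, 8, 16, 28, 52]
`items[1] = items[1] * 3` → items = [23, 60, 8, 16, 28, 52]
`out = items[1]` → out = 60
So out = 60

Answer: 60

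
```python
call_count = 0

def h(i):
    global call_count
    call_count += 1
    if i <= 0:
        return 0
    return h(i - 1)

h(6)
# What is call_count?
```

Linear recursion stepping by 1: 7 calls from i=6 down to ≤0.

Answer: 7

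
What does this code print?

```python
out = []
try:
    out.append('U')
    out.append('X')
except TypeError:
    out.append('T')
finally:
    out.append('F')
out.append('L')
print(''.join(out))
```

Execution trace: 'U' (try body) → 'X' (try body, no exception) → 'F' (finally) → 'L' (after the try/except). Output: UXFL

Answer: UXFL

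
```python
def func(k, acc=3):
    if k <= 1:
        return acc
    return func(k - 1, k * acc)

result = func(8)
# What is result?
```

Accumulator trace (n, acc): (8, 3) -> (7, 24) -> (6, 168) -> (5, 1008) -> (4, 5040) -> (3, 20160) -> (2, 60480) -> (1, 120960) -> return 120960

Answer: 120960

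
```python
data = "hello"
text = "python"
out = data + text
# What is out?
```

Trace:
`data = "hello"` → data = 'hello'
`text = "python"` → text = 'python'
`out = data + text` → out = 'hellopython'
So out = 'hellopython'

Answer: 'hellopython'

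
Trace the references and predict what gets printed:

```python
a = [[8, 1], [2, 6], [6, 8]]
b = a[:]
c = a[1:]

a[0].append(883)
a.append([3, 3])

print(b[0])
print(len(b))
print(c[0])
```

Key concept: slice with nested mutation.
Step by step:
`a = [[8, 1], [2, 6], [6, 8]]` → a = [[8, 1], [2, 6], [6, 8]]
`b = a[:]` → b = [[8, 1], [2, 6], [6, 8]]
`c = a[1:]` → c = [[2, 6], [6, 8]]
`a[0].append(883)` → a = [[8, 1, 883], [2, 6], [6, 8]]; b = [[8, 1, 883], [2, 6], [6, 8]]
`a.append([3, 3])` → a = [[8, 1, 883], [2, 6], [6, 8], [3, 3]]
`print(b[0])` → prints [8, 1, 883]
`print(len(b))` → prints 3
`print(c[0])` → prints [2, 6]

Answer:
[8, 1, 883]
3
[2, 6]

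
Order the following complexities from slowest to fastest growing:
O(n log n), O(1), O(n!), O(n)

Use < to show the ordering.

Ordered by growth rate: O(1) < O(n) < O(n log n) < O(n!)

Answer: O(1) < O(n) < O(n log n) < O(n!)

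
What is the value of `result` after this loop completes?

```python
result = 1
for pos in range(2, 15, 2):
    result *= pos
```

Product of even numbers 2 to 14
`result` takes the values: 1 → 2 → 8 → 48 → 384 → 3840 → 46080 → 645120

Answer: 645120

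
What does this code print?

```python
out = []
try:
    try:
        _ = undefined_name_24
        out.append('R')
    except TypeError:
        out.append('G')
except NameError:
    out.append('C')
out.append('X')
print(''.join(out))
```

Execution trace: 'C' (outer except NameError) → 'X' (after the try/except). Output: CX

Answer: CX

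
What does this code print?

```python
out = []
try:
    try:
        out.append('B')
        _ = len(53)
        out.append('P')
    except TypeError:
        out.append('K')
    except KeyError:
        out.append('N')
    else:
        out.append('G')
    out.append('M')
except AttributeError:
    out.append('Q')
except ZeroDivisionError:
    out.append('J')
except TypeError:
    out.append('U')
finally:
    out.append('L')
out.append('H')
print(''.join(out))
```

Execution trace: 'B' (inner try body) → 'K' (inner except TypeError) → 'M' (try body, no exception) → 'L' (finally) → 'H' (after the try/except). Output: BKMLH

Answer: BKMLH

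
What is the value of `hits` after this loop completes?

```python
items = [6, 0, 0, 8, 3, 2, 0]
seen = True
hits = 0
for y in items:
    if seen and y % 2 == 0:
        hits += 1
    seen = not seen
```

Count even values at even positions
`hits` takes the values: 0 → 1 → 2 → 3

Answer: 3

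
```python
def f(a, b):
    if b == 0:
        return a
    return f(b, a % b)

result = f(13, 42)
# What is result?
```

f(13, 42) -> f(42, 13) -> f(13, 3) -> f(3, 1) -> f(1, 0) -> 1

Answer: 1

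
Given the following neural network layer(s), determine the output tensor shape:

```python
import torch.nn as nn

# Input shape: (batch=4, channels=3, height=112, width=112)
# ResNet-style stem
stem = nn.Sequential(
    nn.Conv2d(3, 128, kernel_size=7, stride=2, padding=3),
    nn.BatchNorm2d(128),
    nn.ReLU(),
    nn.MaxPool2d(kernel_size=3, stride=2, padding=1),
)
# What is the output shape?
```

Input: (4, 3, 112, 112) -> after Conv2d 7x7 stride=2: (4, 128, 56, 56) -> Output: (4, 128, 28, 28)

Answer: (4, 128, 28, 28)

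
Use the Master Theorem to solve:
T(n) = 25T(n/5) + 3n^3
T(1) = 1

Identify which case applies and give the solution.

a=25, b=5, f(n)=3n^3. log_5(25) = 2. Since c=3 > 2 and the regularity condition holds (25(n/5)^3 = (25/5^3)n^3 with 25/5^3 < 1), Case 3 applies: T(n) = Θ(f(n)) = O(n^3).

Answer: O(n^3) - Case 3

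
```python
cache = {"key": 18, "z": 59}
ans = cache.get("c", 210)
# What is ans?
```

Trace:
`cache = {"key": 18, "z": 59}` → cache = {'key': 18, 'z': 59}
`ans = cache.get("c", 210)` → ans = 210
So ans = 210

Answer: 210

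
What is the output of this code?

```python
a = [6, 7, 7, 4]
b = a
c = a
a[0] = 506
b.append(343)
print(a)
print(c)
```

Key concept: multiple aliases.
Step by step:
`a = [6, 7, 7, 4]` → a = [6, 7, 7, 4]
`b = a` → b = [6, 7, 7, 4] (same object as a)
`c = a` → c = [6, 7, 7, 4] (same object as a, b)
`a[0] = 506` → a = [506, 7, 7, 4] (same object as b, c); b = [506, 7, 7, 4] (same object as a, c); c = [506, 7, 7, 4] (same object as a, b)
`b.append(343)` → a = [506, 7, 7, 4, 343] (same object as b, c); b = [506, 7, 7, 4, 343] (same object as a, c); c = [506, 7, 7, 4, 343] (same object as a, b)
`print(a)` → prints [506, 7, 7, 4, 343]
`print(c)` → prints [506, 7, 7, 4, 343]

Answer:
[506, 7, 7, 4, 343]
[506, 7, 7, 4, 343]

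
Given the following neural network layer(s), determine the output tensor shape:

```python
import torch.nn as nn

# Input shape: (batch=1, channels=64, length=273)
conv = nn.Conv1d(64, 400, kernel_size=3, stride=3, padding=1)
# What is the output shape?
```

Input: (1, 64, 273) -> Output: (1, 400, 91)

Answer: (1, 400, 91)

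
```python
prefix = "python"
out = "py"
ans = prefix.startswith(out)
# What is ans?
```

Trace:
`prefix = "python"` → prefix = 'python'
`out = "py"` → out = 'py'
`ans = prefix.startswith(out)` → ans = True
So ans = True

Answer: True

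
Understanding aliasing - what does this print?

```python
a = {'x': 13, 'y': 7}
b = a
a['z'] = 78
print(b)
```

Key concept: dict aliasing.
Step by step:
`a = {'x': 13, 'y': 7}` → a = {'x': 13, 'y': 7}
`b = a` → b = {'x': 13, 'y': 7} (same object as a)
`a['z'] = 78` → a = {'x': 13, 'y': 7, 'z': 78} (same object as b); b = {'x': 13, 'y': 7, 'z': 78} (same object as a)
`print(b)` → prints {'x': 13, 'y': 7, 'z': 78}

Answer: {'x': 13, 'y': 7, 'z': 78}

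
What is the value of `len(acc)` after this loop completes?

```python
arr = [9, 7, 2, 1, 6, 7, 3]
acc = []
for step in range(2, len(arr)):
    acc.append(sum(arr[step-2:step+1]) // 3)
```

Number of 3-element averages
`acc` takes the values: [] → [6] → [6, 3] → [6, 3, 3] → [6, 3, 3, 4] → [6, 3, 3, 4, 5]
So `len(acc)` = 5

Answer: 5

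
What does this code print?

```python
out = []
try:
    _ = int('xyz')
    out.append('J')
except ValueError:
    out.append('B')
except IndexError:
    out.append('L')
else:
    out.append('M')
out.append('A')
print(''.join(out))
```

Execution trace: 'B' (except ValueError) → 'A' (after the try/except). Output: BA

Answer: BA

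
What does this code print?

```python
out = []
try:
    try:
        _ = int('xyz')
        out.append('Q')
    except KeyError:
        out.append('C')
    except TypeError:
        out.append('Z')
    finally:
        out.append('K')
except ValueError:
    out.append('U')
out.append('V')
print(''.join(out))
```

Execution trace: 'K' (finally) → 'U' (outer except ValueError) → 'V' (after the try/except). Output: KUV

Answer: KUV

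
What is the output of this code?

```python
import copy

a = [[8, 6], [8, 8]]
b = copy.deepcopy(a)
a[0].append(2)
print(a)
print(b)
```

Key concept: deep copy is fully independent.
Step by step:
`a = [[8, 6], [8, 8]]` → a = [[8, 6], [8, 8]]
`b = copy.deepcopy(a)` → b = [[8, 6], [8, 8]]
`a[0].append(2)` → a = [[8, 6, 2], [8, 8]]
`print(a)` → prints [[8, 6, 2], [8, 8]]
`print(b)` → prints [[8, 6], [8, 8]]

Answer:
[[8, 6, 2], [8, 8]]
[[8, 6], [8, 8]]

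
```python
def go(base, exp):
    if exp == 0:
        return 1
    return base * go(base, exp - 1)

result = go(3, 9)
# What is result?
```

go(3, 9) = 3 * 3 * 3 * 3 * 3 * 3 * 3 * 3 * 3 = 19683

Answer: 19683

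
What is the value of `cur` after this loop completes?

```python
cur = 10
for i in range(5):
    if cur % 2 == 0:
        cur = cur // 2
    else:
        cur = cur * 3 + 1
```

Collatz-style transformation from 10
`cur` takes the values: 10 → 5 → 16 → 8 → 4 → 2

Answer: 2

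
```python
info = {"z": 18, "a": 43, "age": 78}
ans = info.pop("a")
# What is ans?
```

Trace:
`info = {"z": 18, "a": 43, "age": 78}` → info = {'z': 18, 'a': 43, 'age': 78}
`ans = info.pop("a")` → info = {'z': 18, 'age': 78}; ans = 43
So ans = 43

Answer: 43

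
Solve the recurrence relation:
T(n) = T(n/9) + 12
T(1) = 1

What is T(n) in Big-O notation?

Each step divides n by 9 and adds 12. After log_9(n) steps we reach T(1)=1. So T(n) = 12·log_9(n) + 1 = O(log n).

Answer: O(log n)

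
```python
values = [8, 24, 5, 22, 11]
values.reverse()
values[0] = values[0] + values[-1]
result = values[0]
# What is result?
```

Trace:
`values = [8, 24, 5, 22, 11]` → values = [8, 24, 5, 22, 11]
`values.reverse()` → values = [11, 22, 5, 24, 8]
`values[0] = values[0] + values[-1]` → values = [19, 22, 5, 24, 8]
`result = values[0]` → result = 19
So result = 19

Answer: 19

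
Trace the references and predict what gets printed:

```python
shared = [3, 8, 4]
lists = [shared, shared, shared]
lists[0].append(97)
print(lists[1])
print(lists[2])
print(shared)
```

Key concept: list of same reference.
Step by step:
`shared = [3, 8, 4]` → shared = [3, 8, 4]
`lists = [shared, shared, shared]` → lists = [[3, 8, 4], [3, 8, 4], [3, 8, 4]]
`lists[0].append(97)` → shared = [3, 8, 4, 97]; lists = [[3, 8, 4, 97], [3, 8, 4, 97], [3, 8, 4, 97]]
`print(lists[1])` → prints [3, 8, 4, 97]
`print(lists[2])` → prints [3, 8, 4, 97]
`print(shared)` → prints [3, 8, 4, 97]

Answer:
[3, 8, 4, 97]
[3, 8, 4, 97]
[3, 8, 4, 97]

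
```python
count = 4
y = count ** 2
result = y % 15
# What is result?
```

Trace:
`count = 4` → count = 4
`y = count ** 2` → y = 16
`result = y % 15` → result = 1
So result = 1

Answer: 1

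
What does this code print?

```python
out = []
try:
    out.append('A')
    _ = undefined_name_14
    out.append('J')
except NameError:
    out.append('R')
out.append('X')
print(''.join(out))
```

Execution trace: 'A' (try body) → 'R' (except NameError) → 'X' (after the try/except). Output: ARX

Answer: ARX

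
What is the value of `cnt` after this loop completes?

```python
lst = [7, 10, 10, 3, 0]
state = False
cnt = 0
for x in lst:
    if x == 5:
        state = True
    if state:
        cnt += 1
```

Count elements after first 5 in [7, 10, 10, 3, 0]
`cnt` takes the values: 0

Answer: 0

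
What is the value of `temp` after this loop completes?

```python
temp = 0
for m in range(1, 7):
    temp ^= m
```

XOR of 1 to 6
`temp` takes the values: 0 → 1 → 3 → 0 → 4 → 1 → 7

Answer: 7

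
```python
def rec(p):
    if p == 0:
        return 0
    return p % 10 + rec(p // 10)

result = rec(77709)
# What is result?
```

Sum of digits of 77709: 9 + 0 + 7 + 7 + 7 = 30

Answer: 30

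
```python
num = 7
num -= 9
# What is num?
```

Trace:
`num = 7` → num = 7
`num -= 9` → num = -2
So num = -2

Answer: -2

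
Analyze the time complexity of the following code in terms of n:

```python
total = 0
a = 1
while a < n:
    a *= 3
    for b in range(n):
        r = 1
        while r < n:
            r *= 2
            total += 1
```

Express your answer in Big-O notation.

Each loop level contributes: log n × n × log n. Multiplying the contributions gives O(n log² n).

Answer: O(n log² n)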